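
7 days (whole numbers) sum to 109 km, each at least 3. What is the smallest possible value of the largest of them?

16

The 7 values sum to 109, so their maximum is at least ⌈109/7⌉ = 16.
Equality holds with 4 values of 16 and 3 values of 15.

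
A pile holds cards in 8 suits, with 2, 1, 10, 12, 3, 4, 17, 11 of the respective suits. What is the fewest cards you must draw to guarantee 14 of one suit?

57

In the worst case you take as many as possible of each suit without reaching 14: 2 + 1 + 10 + 12 + 3 + 4 + 13 + 11 = 56.
The next one must give 14 of some suit, so 56 + 1 = 57.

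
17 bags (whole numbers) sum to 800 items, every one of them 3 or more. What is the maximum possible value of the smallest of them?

47

The average is 800/17 < 48, so some value is ≤ 47.
Equality holds with 16 values of 47 and 1 value of 48.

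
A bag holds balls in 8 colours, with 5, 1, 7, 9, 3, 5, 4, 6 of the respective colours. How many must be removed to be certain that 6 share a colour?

34

In the worst case you take as many as possible of each colour without reaching 6: 5 + 1 + 5 + 5 + 3 + 5 + 4 + 5 = 33.
The next one must give 6 of some colour, so 33 + 1 = 34.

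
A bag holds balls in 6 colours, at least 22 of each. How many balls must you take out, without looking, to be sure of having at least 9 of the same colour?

49

You could draw 8 of every colour without reaching 9 of any — 48 in all.
One more forces 9 of some colour, so 48 + 1 = 49.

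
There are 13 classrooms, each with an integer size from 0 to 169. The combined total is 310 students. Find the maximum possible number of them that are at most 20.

12

Each value at 20 or below falls at least 169 − 20 = 149 short of the ceiling 169.
The ceiling total is 13 × 169 = 2197, and we need 310, so at most ⌊(2197 − 310)/149⌋ = 12 can be that low.
k = 12 is achieved by 12 values at 20 and 1 at 169, total 409; lower one of the 169's by 99 (still > 20) to reach 310.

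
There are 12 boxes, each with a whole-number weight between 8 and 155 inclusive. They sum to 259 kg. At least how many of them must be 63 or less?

Each value above 63 is at least 64, contributing at least 64 − 8 = 56 above the floor 8.
The sum exceeds the floor total 96 by 163, so at most ⌊163/56⌋ = 2 exceed 63, and at least 10 are ≤ 63.
Exactly 10 works: 10 values at 8 and 2 at 64 total 208; raise one of the low values by 51 (still ≤ 63) to hit 259.

10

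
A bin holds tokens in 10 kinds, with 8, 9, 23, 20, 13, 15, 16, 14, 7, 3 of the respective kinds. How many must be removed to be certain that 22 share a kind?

127

In the worst case you take as many as possible of each kind without reaching 22: 8 + 9 + 21 + 20 + 13 + 15 + 16 + 14 + 7 + 3 = 126.
The next one must give 22 of some kind, so 126 + 1 = 127.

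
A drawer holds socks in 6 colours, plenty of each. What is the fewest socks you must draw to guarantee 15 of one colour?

85

You could draw 14 of every colour without reaching 15 of any — 84 in all.
One more forces 15 of some colour, so 84 + 1 = 85.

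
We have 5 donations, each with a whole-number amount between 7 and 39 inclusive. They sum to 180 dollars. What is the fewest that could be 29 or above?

If only k of them are at least 29, the other 5 − k are at most 28, so the total is at most k·39 + (5 − k)·28.
This must reach 180, so k·39 + (5 − k)·28 ≥ 180, giving k ≥ 4.
Exactly 4 works: 4 values at 39 and 1 at 28 total 184; lower one of the high values by 4 (still ≥ 29) to hit 180.

4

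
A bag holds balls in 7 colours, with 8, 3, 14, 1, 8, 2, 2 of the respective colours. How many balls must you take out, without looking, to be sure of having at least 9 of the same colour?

In the worst case you take as many as possible of each colour without reaching 9: 8 + 3 + 8 + 1 + 8 + 2 + 2 = 32.
The next one must give 9 of some colour, so 32 + 1 = 33.

33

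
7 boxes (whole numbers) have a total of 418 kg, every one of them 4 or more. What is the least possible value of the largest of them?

60

Some value must be at least ⌈418/7⌉ = 60, since 7 × 59 = 413 < 418.
Equality holds with 5 values of 60 and 2 values of 59.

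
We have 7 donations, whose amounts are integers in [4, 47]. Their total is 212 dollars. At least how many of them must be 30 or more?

1

Each value short of 30 is at most 29, costing at least 47 − 29 = 18 against the maximum total of 329.
We can afford to lose at most 329 − 212 = 117, so at most ⌊117/18⌋ = 6 fall short, and at least 1 are ≥ 30.
Exactly 1 works: 1 value at 47 and 6 at 29 total 221; lower one of the high values by 9 (still ≥ 30) to hit 212.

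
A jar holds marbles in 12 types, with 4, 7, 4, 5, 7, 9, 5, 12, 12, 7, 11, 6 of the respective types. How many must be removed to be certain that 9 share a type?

In the worst case you take as many as possible of each type without reaching 9: 4 + 7 + 4 + 5 + 7 + 8 + 5 + 8 + 8 + 7 + 8 + 6 = 77.
The next one must give 9 of some type, so 77 + 1 = 78.

78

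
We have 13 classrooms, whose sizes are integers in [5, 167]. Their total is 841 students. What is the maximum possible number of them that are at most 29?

Suppose k of them are at most 29. Those contribute at most 29 each and the rest at most 167 each.
So the total is at most 29k + 167(13 − k) = 2171 − 138k. This must still be ≥ 841, so k ≤ 9.
k = 9 is achieved by 9 values at 29 and 4 at 167, total 929; lower one of the 167's by 88 (still > 29) to reach 841.

9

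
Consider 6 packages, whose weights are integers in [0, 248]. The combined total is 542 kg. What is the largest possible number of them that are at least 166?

3

If k of the values are ≥ 166, the total is ≥ 166k + 0(6 − k).
Setting 166k + 0(6 − k) ≤ 542 gives 166k ≤ 542, so k ≤ 3.
k = 3 is achieved by 3 values at 166 and 3 at 0, total 498; add 44 to one value (staying below 166) to reach 542.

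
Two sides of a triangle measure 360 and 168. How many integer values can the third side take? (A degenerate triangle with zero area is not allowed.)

335

The triangle inequality gives |360 − 168| < c < 360 + 168, i.e. 192 < c < 528.
So c can be any integer from 193 to 527: 335 values.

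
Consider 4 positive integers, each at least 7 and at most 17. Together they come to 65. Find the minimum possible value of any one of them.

14

To make one integer as small as possible, make the other 3 as large as possible.
The other 3 contribute at most 3 × 17 = 51, leaving at least 65 − 51 = 14.
Since 14 ≥ 7, this is achievable: one at 14 and 3 at 17.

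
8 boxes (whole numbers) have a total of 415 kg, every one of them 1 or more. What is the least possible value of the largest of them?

52

Some value must be at least ⌈415/8⌉ = 52, since 8 × 51 = 408 < 415.
Equality holds with 7 values of 52 and 1 value of 51.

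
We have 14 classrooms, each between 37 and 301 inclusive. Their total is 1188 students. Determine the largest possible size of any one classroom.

301

Maximizing one value means minimizing the remaining 13.
The other 13 contribute at least 13 × 37 = 481, leaving at most 1188 − 481 = 707.
But each classroom is capped at 301, so the maximum is 301.
Achievable: one at 301 and the other 13 totalling 887, which fits since 13 × 37 ≤ 887 ≤ 13 × 301.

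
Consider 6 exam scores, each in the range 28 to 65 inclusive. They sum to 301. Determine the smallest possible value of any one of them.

28

To make one score as small as possible, make the other 5 as large as possible.
The other 5 can take up 5 × 65 = 325 ≥ 301 − 28, so one score can sit at its floor of 28.
Achievable: one at 28 and the other 5 totalling 273, which fits since 5 × 28 ≤ 273 ≤ 5 × 65.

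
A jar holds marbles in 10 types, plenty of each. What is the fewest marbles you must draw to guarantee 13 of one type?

121

In the worst case you draw 12 of each of the 10 types: 10 × 12 = 120.
One more forces 13 of some type, so 120 + 1 = 121.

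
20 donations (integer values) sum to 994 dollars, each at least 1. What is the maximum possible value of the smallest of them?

If every one of the 20 were at least 50, the total would be at least 20 × 50 = 1000 > 994.
Taking 6 copies of 49 and 14 copies of 50 gives exactly 994, so 49 is attained.

49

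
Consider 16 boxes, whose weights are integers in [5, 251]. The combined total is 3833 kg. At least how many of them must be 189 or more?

14

If only k of them are at least 189, the other 16 − k are at most 188, so the total is at most k·251 + (16 − k)·188.
This must reach 3833, so k·251 + (16 − k)·188 ≥ 3833, giving k ≥ 14.
Exactly 14 works: 14 values at 251 and 2 at 188 total 3890; lower one of the high values by 57 (still ≥ 189) to hit 3833.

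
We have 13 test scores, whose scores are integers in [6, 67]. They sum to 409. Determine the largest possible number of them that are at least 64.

If k of the values are ≥ 64, the total is ≥ 64k + 6(13 − k).
Setting 64k + 6(13 − k) ≤ 409 gives 58k ≤ 331, so k ≤ 5.
k = 5 is achieved by 5 values at 64 and 8 at 6, total 368; add 41 to one value (staying below 64) to reach 409.

5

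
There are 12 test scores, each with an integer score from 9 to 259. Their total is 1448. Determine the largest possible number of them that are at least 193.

Suppose k of them are at least 193. Those contribute at least 193 each and the other 12 − k at least 9 each.
So the total is at least 193k + 9(12 − k) = 108 + 184k. This must be ≤ 1448, giving k ≤ 7.
k = 7 is achieved by 7 values at 193 and 5 at 9, total 1396; add 52 to one value (staying below 193) to reach 1448.

7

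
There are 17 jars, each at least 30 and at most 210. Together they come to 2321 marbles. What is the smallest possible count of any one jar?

Minimizing one value means maximizing the remaining 16.
The other 16 can take up 16 × 210 = 3360 ≥ 2321 − 30, so one jar can sit at its floor of 30.
Achievable: one at 30 and the other 16 totalling 2291, which fits since 16 × 30 ≤ 2291 ≤ 16 × 210.

30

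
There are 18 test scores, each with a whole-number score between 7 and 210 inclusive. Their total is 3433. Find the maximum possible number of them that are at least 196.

17

Suppose k of them are at least 196. Those contribute at least 196 each and the other 18 − k at least 7 each.
So the total is at least 196k + 7(18 − k) = 126 + 189k. This must be ≤ 3433, giving k ≤ 17.
k = 17 is achieved by 17 values at 196 and 1 at 7, total 3339; add 94 to one value (staying below 196) to reach 3433.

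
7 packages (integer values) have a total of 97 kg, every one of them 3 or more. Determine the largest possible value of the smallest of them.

The 7 values sum to 97, so their minimum is at most ⌊97/7⌋ = 13.
Equality holds with 1 value of 13 and 6 values of 14.

13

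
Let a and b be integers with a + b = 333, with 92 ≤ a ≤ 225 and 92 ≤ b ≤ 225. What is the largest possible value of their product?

With a + b fixed, ab peaks when the two are closest together.
Taking a = 166 and b = 167 (both in [92, 225]) gives ab = 27722.

27722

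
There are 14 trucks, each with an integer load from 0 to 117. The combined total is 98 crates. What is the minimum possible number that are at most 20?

If only k of them are at most 20, the other 14 − k are at least 21, so the total is at least (14 − k)·21 + k·0.
This is ≤ 98, so (14 − k)·21 + 0k ≤ 98, which gives k ≥ 10.
Exactly 10 works: 10 values at 0 and 4 at 21 total 84; raise one of the low values by 14 (still ≤ 20) to hit 98.

10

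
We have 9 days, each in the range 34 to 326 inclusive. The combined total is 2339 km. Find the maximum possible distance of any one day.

To make one day as large as possible, make the other 8 as small as possible.
The other 8 contribute at least 8 × 34 = 272, leaving at most 2339 − 272 = 2067.
But each day is capped at 326, so the maximum is 326.
Achievable: one at 326 and the other 8 totalling 2013, which fits since 8 × 34 ≤ 2013 ≤ 8 × 326.

326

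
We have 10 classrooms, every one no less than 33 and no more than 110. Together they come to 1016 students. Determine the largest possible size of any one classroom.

To make one classroom as large as possible, make the other 9 as small as possible.
The other 9 contribute at least 9 × 33 = 297, leaving at most 1016 − 297 = 719.
But each classroom is capped at 110, so the maximum is 110.
Achievable: one at 110 and the other 9 totalling 906, which fits since 9 × 33 ≤ 906 ≤ 9 × 110.

110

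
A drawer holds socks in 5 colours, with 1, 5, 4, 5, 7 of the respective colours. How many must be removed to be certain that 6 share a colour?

21

In the worst case you take as many as possible of each colour without reaching 6: 1 + 5 + 4 + 5 + 5 = 20.
The next one must give 6 of some colour, so 20 + 1 = 21.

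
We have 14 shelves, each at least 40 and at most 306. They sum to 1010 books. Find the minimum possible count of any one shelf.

40

Minimizing one value means maximizing the remaining 13.
The other 13 can take up 13 × 306 = 3978 ≥ 1010 − 40, so one shelf can sit at its floor of 40.
Achievable: one at 40 and the other 13 totalling 970, which fits since 13 × 40 ≤ 970 ≤ 13 × 306.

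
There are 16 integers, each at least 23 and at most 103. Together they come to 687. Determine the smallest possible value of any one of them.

23

To make one integer as small as possible, make the other 15 as large as possible.
The other 15 can take up 15 × 103 = 1545 ≥ 687 − 23, so one integer can sit at its floor of 23.
Achievable: one at 23 and the other 15 totalling 664, which fits since 15 × 23 ≤ 664 ≤ 15 × 103.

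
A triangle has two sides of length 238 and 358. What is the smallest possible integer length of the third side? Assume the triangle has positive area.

The third side must exceed |238 − 358| = 120.
The smallest integer above 120 is 121.

121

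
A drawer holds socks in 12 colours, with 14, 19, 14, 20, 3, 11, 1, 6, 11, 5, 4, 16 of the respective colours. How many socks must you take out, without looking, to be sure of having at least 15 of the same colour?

In the worst case you take as many as possible of each colour without reaching 15: 14 + 14 + 14 + 14 + 3 + 11 + 1 + 6 + 11 + 5 + 4 + 14 = 111.
The next one must give 15 of some colour, so 111 + 1 = 112.

112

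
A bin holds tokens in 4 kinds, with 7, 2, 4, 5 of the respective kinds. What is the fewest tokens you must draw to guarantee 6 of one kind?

17

In the worst case you take as many as possible of each kind without reaching 6: 5 + 2 + 4 + 5 = 16.
The next one must give 6 of some kind, so 16 + 1 = 17.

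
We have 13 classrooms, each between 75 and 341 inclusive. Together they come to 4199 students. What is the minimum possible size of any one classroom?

To make one classroom as small as possible, make the other 12 as large as possible.
The other 12 contribute at most 12 × 341 = 4092, leaving at least 4199 − 4092 = 107.
Since 107 ≥ 75, this is achievable: one at 107 and 12 at 341.

107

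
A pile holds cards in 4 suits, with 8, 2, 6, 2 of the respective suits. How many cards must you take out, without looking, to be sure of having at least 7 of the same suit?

In the worst case you take as many as possible of each suit without reaching 7: 6 + 2 + 6 + 2 = 16.
The next one must give 7 of some suit, so 16 + 1 = 17.

17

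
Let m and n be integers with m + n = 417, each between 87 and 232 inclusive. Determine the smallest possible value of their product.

For a fixed sum, mn is smallest when m and n are as far apart as possible.
The extreme feasible split is m = 185, n = 232, giving mn = 42920.

42920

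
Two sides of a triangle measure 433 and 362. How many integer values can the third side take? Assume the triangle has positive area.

723

The triangle inequality gives |433 − 362| < c < 433 + 362, i.e. 71 < c < 795.
So c can be any integer from 72 to 794: 723 values.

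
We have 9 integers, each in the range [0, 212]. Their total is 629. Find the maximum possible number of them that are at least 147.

Suppose k of them are at least 147. Those contribute at least 147 each and the other 9 − k at least 0 each.
So the total is at least 147k + 0(9 − k) = 0 + 147k. This must be ≤ 629, giving k ≤ 4.
k = 4 is achieved by 4 values at 147 and 5 at 0, total 588; add 41 to one value (staying below 147) to reach 629.

4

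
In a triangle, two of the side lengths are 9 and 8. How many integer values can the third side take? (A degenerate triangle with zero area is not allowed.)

15

The triangle inequality gives |9 − 8| < c < 9 + 8, i.e. 1 < c < 17.
So c can be any integer from 2 to 16: 15 values.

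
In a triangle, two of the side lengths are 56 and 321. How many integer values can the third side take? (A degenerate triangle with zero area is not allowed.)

111

The triangle inequality gives |56 − 321| < c < 56 + 321, i.e. 265 < c < 377.
So c can be any integer from 266 to 376: 111 values.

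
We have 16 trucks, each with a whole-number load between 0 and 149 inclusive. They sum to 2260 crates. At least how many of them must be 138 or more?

6

Each value short of 138 is at most 137, costing at least 149 − 137 = 12 against the maximum total of 2384.
We can afford to lose at most 2384 − 2260 = 124, so at most ⌊124/12⌋ = 10 fall short, and at least 6 are ≥ 138.
Exactly 6 works: 6 values at 149 and 10 at 137 total 2264; lower one of the high values by 4 (still ≥ 138) to hit 2260.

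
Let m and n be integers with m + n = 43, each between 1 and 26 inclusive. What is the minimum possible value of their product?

Since m + n is fixed, pushing one of them to its bound minimizes the product.
The extreme feasible split is m = 17, n = 26, giving mn = 442.

442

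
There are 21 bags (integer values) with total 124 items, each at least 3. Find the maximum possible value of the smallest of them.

The average is 124/21 < 6, so some value is ≤ 5.
Achievable: 2 of them at 5 and 19 at 6 total 124.

5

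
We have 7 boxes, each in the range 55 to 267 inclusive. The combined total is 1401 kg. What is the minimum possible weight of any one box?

Minimizing one value means maximizing the remaining 6.
The other 6 can take up 6 × 267 = 1602 ≥ 1401 − 55, so one box can sit at its floor of 55.
Achievable: one at 55 and the other 6 totalling 1346, which fits since 6 × 55 ≤ 1346 ≤ 6 × 267.

55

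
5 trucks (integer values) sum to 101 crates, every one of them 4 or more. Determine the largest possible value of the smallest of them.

20

If every one of the 5 were at least 21, the total would be at least 5 × 21 = 105 > 101.
Achievable: 4 of them at 20 and 1 at 21 total 101.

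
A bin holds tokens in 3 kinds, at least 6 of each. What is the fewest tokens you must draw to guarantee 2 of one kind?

You could draw 1 of every kind without reaching 2 of any — 3 in all.
One more forces 2 of some kind, so 3 + 1 = 4.

4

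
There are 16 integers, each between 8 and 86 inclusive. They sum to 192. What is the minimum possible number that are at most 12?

4

Let j be the number exceeding 12. Then the total is ≥ 13·j + 8·(16 − j) = 128 + 5j.
So 5j ≤ 64 and j ≤ 12; hence at least 16 − 12 = 4 are ≤ 12.
Exactly 4 works: 4 values at 8 and 12 at 13 total 188; raise one of the low values by 4 (still ≤ 12) to hit 192.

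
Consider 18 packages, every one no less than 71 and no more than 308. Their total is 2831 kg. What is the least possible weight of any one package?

Minimizing one value means maximizing the remaining 17.
The other 17 can take up 17 × 308 = 5236 ≥ 2831 − 71, so one package can sit at its floor of 71.
Achievable: one at 71 and the other 17 totalling 2760, which fits since 17 × 71 ≤ 2760 ≤ 17 × 308.

71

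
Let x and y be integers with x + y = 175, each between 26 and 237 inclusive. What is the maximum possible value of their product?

7656

For a fixed sum, the product xy is largest when x and y are as close as possible.
Taking x = 87 and y = 88 (both in [26, 237]) gives xy = 7656.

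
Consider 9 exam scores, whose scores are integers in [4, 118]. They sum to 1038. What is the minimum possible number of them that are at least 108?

7

If only k of them are at least 108, the other 9 − k are at most 107, so the total is at most k·118 + (9 − k)·107.
This must reach 1038, so k·118 + (9 − k)·107 ≥ 1038, giving k ≥ 7.
Exactly 7 works: 7 values at 118 and 2 at 107 total 1040; lower one of the high values by 2 (still ≥ 108) to hit 1038.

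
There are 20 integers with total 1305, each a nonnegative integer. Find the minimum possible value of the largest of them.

If every one of the 20 were at most 65, the total would be at most 20 × 65 = 1300 < 1305.
Equality holds with 5 values of 66 and 15 values of 65.

66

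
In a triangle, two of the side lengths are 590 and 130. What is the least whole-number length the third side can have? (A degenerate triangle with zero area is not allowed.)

461

The third side must exceed |590 − 130| = 460.
The smallest integer above 460 is 461.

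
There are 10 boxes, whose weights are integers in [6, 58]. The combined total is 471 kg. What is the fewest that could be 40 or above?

5

If only k of them are at least 40, the other 10 − k are at most 39, so the total is at most k·58 + (10 − k)·39.
This must reach 471, so k·58 + (10 − k)·39 ≥ 471, giving k ≥ 5.
Exactly 5 works: 5 values at 58 and 5 at 39 total 485; lower one of the high values by 14 (still ≥ 40) to hit 471.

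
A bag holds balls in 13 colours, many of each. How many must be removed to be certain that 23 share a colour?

You could draw 22 of every colour without reaching 23 of any — 286 in all.
One more forces 23 of some colour, so 286 + 1 = 287.

287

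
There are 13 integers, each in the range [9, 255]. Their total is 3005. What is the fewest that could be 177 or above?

Suppose at most 13 − j of them reach 177; then j values are ≤ 176 and the rest ≤ 255.
The total is then ≤ 176·j + 255·(13 − j) = 3315 − 79j. For this to be ≥ 3005 we need j ≤ 3, so at least 13 − 3 = 10 must reach 177.
Exactly 10 works: 10 values at 255 and 3 at 176 total 3078; lower one of the high values by 73 (still ≥ 177) to hit 3005.

10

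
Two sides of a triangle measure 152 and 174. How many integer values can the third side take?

The triangle inequality gives |152 − 174| < c < 152 + 174, i.e. 22 < c < 326.
So c can be any integer from 23 to 325: 303 values.

303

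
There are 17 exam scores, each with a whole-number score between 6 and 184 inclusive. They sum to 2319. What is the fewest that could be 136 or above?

Each value short of 136 is at most 135, costing at least 184 − 135 = 49 against the maximum total of 3128.
We can afford to lose at most 3128 − 2319 = 809, so at most ⌊809/49⌋ = 16 fall short, and at least 1 are ≥ 136.
Exactly 1 works: 1 value at 184 and 16 at 135 total 2344; lower one of the high values by 25 (still ≥ 136) to hit 2319.

1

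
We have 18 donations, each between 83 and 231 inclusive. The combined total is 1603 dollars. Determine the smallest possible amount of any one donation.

83

To make one donation as small as possible, make the other 17 as large as possible.
The other 17 can take up 17 × 231 = 3927 ≥ 1603 − 83, so one donation can sit at its floor of 83.
Achievable: one at 83 and the other 17 totalling 1520, which fits since 17 × 83 ≤ 1520 ≤ 17 × 231.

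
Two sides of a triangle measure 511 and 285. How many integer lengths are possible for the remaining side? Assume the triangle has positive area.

The triangle inequality gives |511 − 285| < c < 511 + 285, i.e. 226 < c < 796.
So c can be any integer from 227 to 795: 569 values.

569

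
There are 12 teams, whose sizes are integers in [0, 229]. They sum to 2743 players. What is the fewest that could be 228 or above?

If only k of them are at least 228, the other 12 − k are at most 227, so the total is at most k·229 + (12 − k)·227.
This must reach 2743, so k·229 + (12 − k)·227 ≥ 2743, giving k ≥ 10.
Exactly 10 works: 10 values at 229 and 2 at 227 total 2744; lower one of the high values by 1 (still ≥ 228) to hit 2743.

10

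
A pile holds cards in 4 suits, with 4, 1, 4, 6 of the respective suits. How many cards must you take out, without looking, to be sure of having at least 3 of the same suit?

8

In the worst case you take as many as possible of each suit without reaching 3: 2 + 1 + 2 + 2 = 7.
The next one must give 3 of some suit, so 7 + 1 = 8.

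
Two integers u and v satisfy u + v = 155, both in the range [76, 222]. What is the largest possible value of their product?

6006

uv = u(155 − u) is maximized when u is as near 155/2 as the bounds allow.
Taking u = 77 and v = 78 (both in [76, 222]) gives uv = 6006.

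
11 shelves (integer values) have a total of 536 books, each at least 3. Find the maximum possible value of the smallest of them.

48

If every one of the 11 were at least 49, the total would be at least 11 × 49 = 539 > 536.
Equality holds with 3 values of 48 and 8 values of 49.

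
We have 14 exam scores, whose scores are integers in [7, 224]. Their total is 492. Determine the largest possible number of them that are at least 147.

2

With k values at 147 or above and the rest at least 7, the sum is at least 98 + 140k.
Since the sum is 492, we need 140k ≤ 394, i.e. k ≤ 2.
k = 2 is achieved by 2 values at 147 and 12 at 7, total 378; add 114 to one value (staying below 147) to reach 492.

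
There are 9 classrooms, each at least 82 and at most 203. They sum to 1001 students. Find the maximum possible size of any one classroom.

203

Maximizing one value means minimizing the remaining 8.
The other 8 contribute at least 8 × 82 = 656, leaving at most 1001 − 656 = 345.
But each classroom is capped at 203, so the maximum is 203.
Achievable: one at 203 and the other 8 totalling 798, which fits since 8 × 82 ≤ 798 ≤ 8 × 203.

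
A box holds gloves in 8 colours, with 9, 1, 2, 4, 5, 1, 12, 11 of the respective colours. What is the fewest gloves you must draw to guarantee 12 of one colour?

45

In the worst case you take as many as possible of each colour without reaching 12: 9 + 1 + 2 + 4 + 5 + 1 + 11 + 11 = 44.
The next one must give 12 of some colour, so 44 + 1 = 45.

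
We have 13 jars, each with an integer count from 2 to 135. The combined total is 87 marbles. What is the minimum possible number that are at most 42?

Each value above 42 is at least 43, contributing at least 43 − 2 = 41 above the floor 2.
The sum exceeds the floor total 26 by 61, so at most ⌊61/41⌋ = 1 exceed 42, and at least 12 are ≤ 42.
Exactly 12 works: 12 values at 2 and 1 at 43 total 67; raise one of the low values by 20 (still ≤ 42) to hit 87.

12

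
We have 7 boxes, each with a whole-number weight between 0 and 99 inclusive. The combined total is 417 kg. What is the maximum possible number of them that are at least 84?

4

With k values at 84 or above and the rest at least 0, the sum is at least 0 + 84k.
Since the sum is 417, we need 84k ≤ 417, i.e. k ≤ 4.
k = 4 is achieved by 4 values at 84 and 3 at 0, total 336; add 81 to one value (staying below 84) to reach 417.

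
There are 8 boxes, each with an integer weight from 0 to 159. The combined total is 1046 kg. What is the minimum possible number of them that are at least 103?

If only k of them are at least 103, the other 8 − k are at most 102, so the total is at most k·159 + (8 − k)·102.
This must reach 1046, so k·159 + (8 − k)·102 ≥ 1046, giving k ≥ 5.
Exactly 5 works: 5 values at 159 and 3 at 102 total 1101; lower one of the high values by 55 (still ≥ 103) to hit 1046.

5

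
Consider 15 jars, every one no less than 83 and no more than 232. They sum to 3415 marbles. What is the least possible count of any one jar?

167

To make one jar as small as possible, make the other 14 as large as possible.
The other 14 contribute at most 14 × 232 = 3248, leaving at least 3415 − 3248 = 167.
Since 167 ≥ 83, this is achievable: one at 167 and 14 at 232.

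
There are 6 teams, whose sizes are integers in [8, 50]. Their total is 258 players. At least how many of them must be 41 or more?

If only k of them are at least 41, the other 6 − k are at most 40, so the total is at most k·50 + (6 − k)·40.
This must reach 258, so k·50 + (6 − k)·40 ≥ 258, giving k ≥ 2.
Exactly 2 works: 2 values at 50 and 4 at 40 total 260; lower one of the high values by 2 (still ≥ 41) to hit 258.

2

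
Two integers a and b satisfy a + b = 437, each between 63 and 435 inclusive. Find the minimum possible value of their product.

For a fixed sum, ab is smallest when a and b are as far apart as possible.
At the endpoint a = 63, b = 437 − 63 = 374, so ab = 63 × 374 = 23562.

23562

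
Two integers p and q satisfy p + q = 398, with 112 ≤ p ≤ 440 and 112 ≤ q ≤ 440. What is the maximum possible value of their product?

pq = p(398 − p) is maximized when p is as near 398/2 as the bounds allow.
Taking p = 199 and q = 199 (both in [112, 440]) gives pq = 39601.

39601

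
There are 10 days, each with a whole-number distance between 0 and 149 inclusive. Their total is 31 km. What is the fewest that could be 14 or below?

8

If only k of them are at most 14, the other 10 − k are at least 15, so the total is at least (10 − k)·15 + k·0.
This is ≤ 31, so (10 − k)·15 + 0k ≤ 31, which gives k ≥ 8.
Exactly 8 works: 8 values at 0 and 2 at 15 total 30; raise one of the low values by 1 (still ≤ 14) to hit 31.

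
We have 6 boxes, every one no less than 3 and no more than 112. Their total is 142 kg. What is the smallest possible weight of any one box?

To make one box as small as possible, make the other 5 as large as possible.
The other 5 can take up 5 × 112 = 560 ≥ 142 − 3, so one box can sit at its floor of 3.
Achievable: one at 3 and the other 5 totalling 139, which fits since 5 × 3 ≤ 139 ≤ 5 × 112.

3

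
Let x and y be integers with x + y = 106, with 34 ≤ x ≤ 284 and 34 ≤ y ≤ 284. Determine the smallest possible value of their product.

2448

xy = x(106 − x) is concave in x, so over [34, 72] it is minimized at an endpoint.
The extreme feasible split is x = 34, y = 72, giving xy = 2448.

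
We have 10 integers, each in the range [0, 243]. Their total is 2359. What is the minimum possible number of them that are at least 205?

9

If only k of them are at least 205, the other 10 − k are at most 204, so the total is at most k·243 + (10 − k)·204.
This must reach 2359, so k·243 + (10 − k)·204 ≥ 2359, giving k ≥ 9.
Exactly 9 works: 9 values at 243 and 1 at 204 total 2391; lower one of the high values by 32 (still ≥ 205) to hit 2359.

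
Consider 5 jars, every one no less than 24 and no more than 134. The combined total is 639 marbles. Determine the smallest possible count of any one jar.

103

To make one jar as small as possible, make the other 4 as large as possible.
The other 4 contribute at most 4 × 134 = 536, leaving at least 639 − 536 = 103.
Since 103 ≥ 24, this is achievable: one at 103 and 4 at 134.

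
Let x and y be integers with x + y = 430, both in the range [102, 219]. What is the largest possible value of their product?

46225

For a fixed sum, the product xy is largest when x and y are as close as possible.
Taking x = 215 and y = 215 (both in [102, 219]) gives xy = 46225.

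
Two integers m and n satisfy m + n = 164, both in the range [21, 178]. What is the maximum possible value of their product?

6724

With m + n fixed, mn peaks when the two are closest together.
Taking m = 82 and n = 82 (both in [21, 178]) gives mn = 6724.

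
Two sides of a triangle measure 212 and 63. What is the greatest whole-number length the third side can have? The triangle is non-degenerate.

The third side must be less than 212 + 63 = 275.
The largest integer below 275 is 274.

274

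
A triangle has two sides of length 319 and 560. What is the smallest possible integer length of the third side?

242

The third side must exceed |319 − 560| = 241.
The smallest integer above 241 is 242.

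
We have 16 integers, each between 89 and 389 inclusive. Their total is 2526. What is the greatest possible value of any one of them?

Maximizing one value means minimizing the remaining 15.
The other 15 contribute at least 15 × 89 = 1335, leaving at most 2526 − 1335 = 1191.
But each integer is capped at 389, so the maximum is 389.
Achievable: one at 389 and the other 15 totalling 2137, which fits since 15 × 89 ≤ 2137 ≤ 15 × 389.

389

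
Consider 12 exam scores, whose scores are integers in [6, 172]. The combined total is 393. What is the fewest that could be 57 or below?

Each value above 57 is at least 58, contributing at least 58 − 6 = 52 above the floor 6.
The sum exceeds the floor total 72 by 321, so at most ⌊321/52⌋ = 6 exceed 57, and at least 6 are ≤ 57.
Exactly 6 works: 6 values at 6 and 6 at 58 total 384; raise one of the low values by 9 (still ≤ 57) to hit 393.

6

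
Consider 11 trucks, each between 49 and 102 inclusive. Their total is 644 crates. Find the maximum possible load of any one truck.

To make one truck as large as possible, make the other 10 as small as possible.
The other 10 contribute at least 10 × 49 = 490, leaving at most 644 − 490 = 154.
But each truck is capped at 102, so the maximum is 102.
Achievable: one at 102 and the other 10 totalling 542, which fits since 10 × 49 ≤ 542 ≤ 10 × 102.

102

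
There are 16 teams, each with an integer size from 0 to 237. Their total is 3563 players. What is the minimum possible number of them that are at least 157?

14

If only k of them are at least 157, the other 16 − k are at most 156, so the total is at most k·237 + (16 − k)·156.
This must reach 3563, so k·237 + (16 − k)·156 ≥ 3563, giving k ≥ 14.
Exactly 14 works: 14 values at 237 and 2 at 156 total 3630; lower one of the high values by 67 (still ≥ 157) to hit 3563.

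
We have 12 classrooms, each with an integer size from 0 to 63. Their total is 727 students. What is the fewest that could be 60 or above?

5

If only k of them are at least 60, the other 12 − k are at most 59, so the total is at most k·63 + (12 − k)·59.
This must reach 727, so k·63 + (12 − k)·59 ≥ 727, giving k ≥ 5.
Exactly 5 works: 5 values at 63 and 7 at 59 total 728; lower one of the high values by 1 (still ≥ 60) to hit 727.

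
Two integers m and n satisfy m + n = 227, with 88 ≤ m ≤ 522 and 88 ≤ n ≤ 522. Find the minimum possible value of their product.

Since m + n is fixed, pushing one of them to its bound minimizes the product.
The extreme feasible split is m = 88, n = 139, giving mn = 12232.

12232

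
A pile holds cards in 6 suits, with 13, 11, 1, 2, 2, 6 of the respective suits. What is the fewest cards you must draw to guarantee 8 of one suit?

26

In the worst case you take as many as possible of each suit without reaching 8: 7 + 7 + 1 + 2 + 2 + 6 = 25.
The next one must give 8 of some suit, so 25 + 1 = 26.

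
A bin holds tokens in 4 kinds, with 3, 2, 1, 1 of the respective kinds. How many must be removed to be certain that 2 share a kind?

In the worst case you take as many as possible of each kind without reaching 2: 1 + 1 + 1 + 1 = 4.
The next one must give 2 of some kind, so 4 + 1 = 5.

5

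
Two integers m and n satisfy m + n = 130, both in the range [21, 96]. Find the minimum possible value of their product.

3264

mn = m(130 − m) is concave in m, so over [34, 96] it is minimized at an endpoint.
At the endpoint m = 34, n = 130 − 34 = 96, so mn = 34 × 96 = 3264.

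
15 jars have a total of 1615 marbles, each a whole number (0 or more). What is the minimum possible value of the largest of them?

The 15 values sum to 1615, so their maximum is at least ⌈1615/15⌉ = 108.
Taking 5 copies of 107 and 10 copies of 108 gives exactly 1615, so 108 is attained.

108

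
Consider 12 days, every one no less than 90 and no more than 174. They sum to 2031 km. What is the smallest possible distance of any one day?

117

Minimizing one value means maximizing the remaining 11.
The other 11 contribute at most 11 × 174 = 1914, leaving at least 2031 − 1914 = 117.
Since 117 ≥ 90, this is achievable: one at 117 and 11 at 174.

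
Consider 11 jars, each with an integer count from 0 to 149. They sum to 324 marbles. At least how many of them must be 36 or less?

Let j be the number exceeding 36. Then the total is ≥ 37·j + 0·(11 − j) = 0 + 37j.
So 37j ≤ 324 and j ≤ 8; hence at least 11 − 8 = 3 are ≤ 36.
Exactly 3 works: 3 values at 0 and 8 at 37 total 296; raise one of the low values by 28 (still ≤ 36) to hit 324.

3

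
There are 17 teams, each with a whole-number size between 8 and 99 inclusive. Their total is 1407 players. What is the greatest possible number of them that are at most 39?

4

Suppose k of them are at most 39. Those contribute at most 39 each and the rest at most 99 each.
So the total is at most 39k + 99(17 − k) = 1683 − 60k. This must still be ≥ 1407, so k ≤ 4.
k = 4 is achieved by 4 values at 39 and 13 at 99, total 1443; lower one of the 99's by 36 (still > 39) to reach 1407.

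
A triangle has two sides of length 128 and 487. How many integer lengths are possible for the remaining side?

255

The triangle inequality gives |128 − 487| < c < 128 + 487, i.e. 359 < c < 615.
So c can be any integer from 360 to 614: 255 values.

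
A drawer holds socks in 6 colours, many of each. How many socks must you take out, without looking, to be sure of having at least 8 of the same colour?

43

You could draw 7 of every colour without reaching 8 of any — 42 in all.
One more forces 8 of some colour, so 42 + 1 = 43.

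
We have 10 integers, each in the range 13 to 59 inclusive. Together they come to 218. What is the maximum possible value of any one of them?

To make one integer as large as possible, make the other 9 as small as possible.
The other 9 contribute at least 9 × 13 = 117, leaving at most 218 − 117 = 101.
But each integer is capped at 59, so the maximum is 59.
Achievable: one at 59 and the other 9 totalling 159, which fits since 9 × 13 ≤ 159 ≤ 9 × 59.

59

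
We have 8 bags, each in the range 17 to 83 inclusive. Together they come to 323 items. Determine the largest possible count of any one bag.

Maximizing one value means minimizing the remaining 7.
The other 7 contribute at least 7 × 17 = 119, leaving at most 323 − 119 = 204.
But each bag is capped at 83, so the maximum is 83.
Achievable: one at 83 and the other 7 totalling 240, which fits since 7 × 17 ≤ 240 ≤ 7 × 83.

83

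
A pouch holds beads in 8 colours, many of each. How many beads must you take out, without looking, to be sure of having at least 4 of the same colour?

25

You could draw 3 of every colour without reaching 4 of any — 24 in all.
One more forces 4 of some colour, so 24 + 1 = 25.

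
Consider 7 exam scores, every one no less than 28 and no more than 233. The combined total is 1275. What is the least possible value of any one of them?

To make one score as small as possible, make the other 6 as large as possible.
The other 6 can take up 6 × 233 = 1398 ≥ 1275 − 28, so one score can sit at its floor of 28.
Achievable: one at 28 and the other 6 totalling 1247, which fits since 6 × 28 ≤ 1247 ≤ 6 × 233.

28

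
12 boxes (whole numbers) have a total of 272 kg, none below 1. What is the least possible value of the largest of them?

The 12 values sum to 272, so their maximum is at least ⌈272/12⌉ = 23.
Taking 4 copies of 22 and 8 copies of 23 gives exactly 272, so 23 is attained.

23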